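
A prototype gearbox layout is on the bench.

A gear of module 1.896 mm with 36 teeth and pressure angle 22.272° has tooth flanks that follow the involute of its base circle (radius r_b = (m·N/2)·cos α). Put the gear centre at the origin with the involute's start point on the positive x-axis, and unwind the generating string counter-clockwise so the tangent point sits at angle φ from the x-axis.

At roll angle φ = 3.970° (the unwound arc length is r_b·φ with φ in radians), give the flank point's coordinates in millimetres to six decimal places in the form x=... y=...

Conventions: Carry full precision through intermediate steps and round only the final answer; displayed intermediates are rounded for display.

x=31.657604 y=0.003500

recognized (one wheel, involute flank): single-mesh tooth geometry, m = 1.896, N = 36
pitch radius r_p = m·N/2 = 1.896·36/2 = 34.128000
base radius r_b = r_p·cos α = 34.128000·cos 22.272° = 31.581882
roll angle φ = 3.970° = 0.06928957 rad
x = r_b·(cos φ + φ·sin φ) = 31.657604
y = r_b·(sin φ − φ·cos φ) = 0.003500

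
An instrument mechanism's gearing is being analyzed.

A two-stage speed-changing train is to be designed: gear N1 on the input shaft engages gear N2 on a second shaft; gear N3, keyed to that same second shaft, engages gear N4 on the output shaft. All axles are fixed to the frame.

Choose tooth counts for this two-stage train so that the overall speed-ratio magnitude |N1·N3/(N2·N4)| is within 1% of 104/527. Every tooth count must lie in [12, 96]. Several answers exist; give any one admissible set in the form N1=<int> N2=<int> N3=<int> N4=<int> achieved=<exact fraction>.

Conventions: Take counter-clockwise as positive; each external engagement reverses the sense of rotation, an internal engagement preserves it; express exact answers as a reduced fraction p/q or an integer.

topology: fixed-axis compound train — 2 stages, target 104/527
target = 104/527 in lowest terms: an exact hit needs N1·N3 = k·104 and N2·N4 = k·527 for one integer k, every count in [12, 96]; additionally prefer no 1:1 stage (N1 ≠ N2, N3 ≠ N4)
k = 1: no 1:1-free in-range split of k·104 and k·527 into factor pairs; take k = 2
k = 2: N1·N3 = 208 = 13·16, N2·N4 = 1054 = 17·62
achieved = 13·16/(17·62) = 104/527; |achieved − target| = 0 ≤ 26/13175 ✓

N1=13 N2=17 N3=16 N4=62 achieved=104/527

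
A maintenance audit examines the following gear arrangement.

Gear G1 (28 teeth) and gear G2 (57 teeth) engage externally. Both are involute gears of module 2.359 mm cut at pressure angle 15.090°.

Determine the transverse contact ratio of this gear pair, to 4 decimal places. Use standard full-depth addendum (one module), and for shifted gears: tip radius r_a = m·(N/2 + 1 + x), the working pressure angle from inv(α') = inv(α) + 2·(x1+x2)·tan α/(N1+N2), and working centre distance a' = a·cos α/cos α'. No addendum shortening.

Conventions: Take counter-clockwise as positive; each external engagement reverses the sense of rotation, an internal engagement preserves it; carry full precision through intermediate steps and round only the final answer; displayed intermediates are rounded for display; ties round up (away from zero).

single-mesh involute tooth geometry (28T engaging 57T at module 2.359)
base radii: r_b1 = 31.887200, r_b2 = 64.913229
tip radii: r_a1 = 35.385000, r_a2 = 69.590500
no profile shift: α' = α, a' = a
action lengths: √(r_a1²−r_b1²) = 15.339644, √(r_a2²−r_b2²) = 25.082073
base pitch p_b = π·m·cos α = 7.155471
CR = (15.339644 + 25.082073 − 100.257500·sin 15.09000°)/7.155471 = 2.001417
contact ratio ≈ 2.0014

2.0014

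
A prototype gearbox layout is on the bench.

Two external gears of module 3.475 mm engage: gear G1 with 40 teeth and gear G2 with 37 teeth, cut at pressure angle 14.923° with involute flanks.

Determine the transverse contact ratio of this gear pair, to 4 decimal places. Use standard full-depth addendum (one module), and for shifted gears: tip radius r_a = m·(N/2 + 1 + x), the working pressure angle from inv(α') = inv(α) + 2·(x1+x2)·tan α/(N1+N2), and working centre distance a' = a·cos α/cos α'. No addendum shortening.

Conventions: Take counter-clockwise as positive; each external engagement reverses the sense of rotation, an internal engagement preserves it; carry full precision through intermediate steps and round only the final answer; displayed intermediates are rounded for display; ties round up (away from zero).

2.0074

class = single-mesh tooth geometry [involute pair 40T × 37T, m = 3.475]
base radii: r_b1 = 67.155958, r_b2 = 62.119261
tip radii: r_a1 = 72.975000, r_a2 = 67.762500
no profile shift: α' = α, a' = a
action lengths: √(r_a1²−r_b1²) = 28.555698, √(r_a2²−r_b2²) = 27.073119
base pitch p_b = π·m·cos α = 10.548833
CR = (28.555698 + 27.073119 − 133.787500·sin 14.92300°)/10.548833 = 2.007404
contact ratio ≈ 2.0074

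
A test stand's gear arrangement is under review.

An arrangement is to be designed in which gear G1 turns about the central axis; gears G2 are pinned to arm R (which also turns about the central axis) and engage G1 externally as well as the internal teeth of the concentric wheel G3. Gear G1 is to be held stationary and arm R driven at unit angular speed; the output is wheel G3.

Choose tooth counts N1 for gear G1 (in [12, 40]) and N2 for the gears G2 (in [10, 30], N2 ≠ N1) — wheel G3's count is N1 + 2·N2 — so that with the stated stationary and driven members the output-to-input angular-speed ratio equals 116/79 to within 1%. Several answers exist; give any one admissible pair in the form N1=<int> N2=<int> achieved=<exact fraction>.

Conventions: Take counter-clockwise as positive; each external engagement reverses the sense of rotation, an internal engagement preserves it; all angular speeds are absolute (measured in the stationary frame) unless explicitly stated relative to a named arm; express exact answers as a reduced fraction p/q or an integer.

N1=37 N2=21 achieved=116/79

topology: planetary set — design target 116/79, arm = carrier (Willis)
Willis with ω_sun = 0: ω_ring/ω_arm = (N1+N3)/N3; set equal to 116/79  ⇒  N3/N1 = 1/(116/79 − 1) = 79/37
N3 = N1 + 2·N2  ⇒  N2/N1 = (N3/N1 − 1)/2 = (79/37 − 1)/2 = 21/37
smallest multiple with N1 ≥ 12 and N2 ≥ 10: k = 1  ⇒  N1 = 1·37 = 37, N2 = 1·21 = 21 (N1 ≤ 40, N2 ≤ 30, N2 ≠ N1 ✓), N3 = 37 + 2·21 = 79
check: (N1+N3)/N3 with N1 = 37, N3 = 79 gives 116/79; |achieved − target| = 0 ≤ 29/1975 ✓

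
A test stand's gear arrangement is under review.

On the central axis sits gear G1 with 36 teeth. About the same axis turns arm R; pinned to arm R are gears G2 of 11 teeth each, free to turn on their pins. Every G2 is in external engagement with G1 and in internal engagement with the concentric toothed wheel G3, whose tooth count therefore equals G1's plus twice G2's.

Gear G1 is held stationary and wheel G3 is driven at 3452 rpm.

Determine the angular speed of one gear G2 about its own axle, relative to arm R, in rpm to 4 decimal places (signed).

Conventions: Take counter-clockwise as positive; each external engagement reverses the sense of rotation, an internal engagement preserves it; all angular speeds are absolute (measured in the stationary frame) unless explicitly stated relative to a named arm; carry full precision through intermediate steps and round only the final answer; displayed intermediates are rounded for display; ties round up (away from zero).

class = planetary set [G3 = 36+2·11 = 58; Willis about the carrier]
normalise by the input: solve with ω_ring = 1, then scale by 3452 rpm
ring teeth: 36 + 2·11 = 58
36(ω_sun−ω_arm) = −58(ω_ring−ω_arm),  ω_sun = 0, ω_ring = 1
36(0−ω_arm) = −58(1−ω_arm)  ⇒  94·ω_arm = 58  ⇒  ω_arm = 29/47
sun–planet mesh: 36·(0−29/47) = −11·(ω_p−ω_arm)  ⇒  ω_p−ω_arm = 1044/517
scale: ω_p−ω_arm = 1044/517 × 3452 rpm = +6970.7698 rpm

+6970.7698 rpm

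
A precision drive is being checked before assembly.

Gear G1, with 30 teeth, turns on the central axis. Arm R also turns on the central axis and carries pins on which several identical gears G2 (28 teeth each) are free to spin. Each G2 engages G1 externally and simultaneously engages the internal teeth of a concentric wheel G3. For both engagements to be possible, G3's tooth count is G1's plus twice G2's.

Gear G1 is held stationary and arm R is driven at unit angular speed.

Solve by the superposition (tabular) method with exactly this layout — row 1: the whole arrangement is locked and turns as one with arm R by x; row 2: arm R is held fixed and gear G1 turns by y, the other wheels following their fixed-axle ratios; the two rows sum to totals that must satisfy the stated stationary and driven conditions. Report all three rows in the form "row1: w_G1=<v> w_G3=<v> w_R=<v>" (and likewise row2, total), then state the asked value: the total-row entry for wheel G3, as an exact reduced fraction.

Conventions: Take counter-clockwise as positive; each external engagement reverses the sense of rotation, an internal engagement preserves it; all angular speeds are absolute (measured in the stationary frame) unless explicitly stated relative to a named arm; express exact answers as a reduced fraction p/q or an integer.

planetary set (30T centre, 28T on arm, 86T internal) — Willis relation
row 1: whole set turns with the arm by x
row 2: sun turns y, ring = −(30/86)·y, arm 0
boundary: total ω_sun = x + y = 0 and total ω_arm = x = 1  ⇒  y = -1, x = 1
row 2 ring = −(30/86)·(-1) = 15/43
totals (row 1 + row 2): sun 1 + (-1) = 0, ring 1 + 15/43 = 58/43, arm 1 + 0 = 1
asked cell (total, ring) = 58/43

row1: w_G1=1 w_G3=1 w_R=1
row2: w_G1=-1 w_G3=15/43 w_R=0
total: w_G1=0 w_G3=58/43 w_R=1
asked value: 58/43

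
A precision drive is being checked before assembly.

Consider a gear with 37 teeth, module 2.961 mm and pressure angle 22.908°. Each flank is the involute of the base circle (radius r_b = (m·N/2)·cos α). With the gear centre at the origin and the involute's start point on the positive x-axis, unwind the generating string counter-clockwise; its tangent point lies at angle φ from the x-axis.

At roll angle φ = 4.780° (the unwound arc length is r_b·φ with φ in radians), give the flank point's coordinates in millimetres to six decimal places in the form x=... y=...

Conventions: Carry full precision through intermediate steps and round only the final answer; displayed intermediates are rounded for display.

x=50.633468 y=0.009759

single-mesh involute tooth geometry (37T wheel at module 2.961)
pitch radius r_p = m·N/2 = 2.961·37/2 = 54.778500
base radius r_b = r_p·cos α = 54.778500·cos 22.908° = 50.458178
roll angle φ = 4.780° = 0.08342674 rad
x = r_b·(cos φ + φ·sin φ) = 50.633468
y = r_b·(sin φ − φ·cos φ) = 0.009759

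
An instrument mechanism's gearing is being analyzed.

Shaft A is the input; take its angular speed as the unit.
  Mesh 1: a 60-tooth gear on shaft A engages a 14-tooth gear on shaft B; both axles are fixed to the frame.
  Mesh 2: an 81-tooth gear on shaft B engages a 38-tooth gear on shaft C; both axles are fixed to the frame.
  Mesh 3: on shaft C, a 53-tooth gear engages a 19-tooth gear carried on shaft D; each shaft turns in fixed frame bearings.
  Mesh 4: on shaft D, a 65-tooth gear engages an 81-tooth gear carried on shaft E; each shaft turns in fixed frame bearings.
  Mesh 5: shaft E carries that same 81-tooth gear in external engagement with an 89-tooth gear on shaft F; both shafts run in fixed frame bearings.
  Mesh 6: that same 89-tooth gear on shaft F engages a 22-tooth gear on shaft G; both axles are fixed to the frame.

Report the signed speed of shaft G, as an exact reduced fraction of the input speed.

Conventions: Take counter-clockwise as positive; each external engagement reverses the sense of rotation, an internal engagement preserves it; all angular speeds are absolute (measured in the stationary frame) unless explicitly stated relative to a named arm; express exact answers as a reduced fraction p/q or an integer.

4185675/55594

6-mesh fixed-axis compound train (all bearings frame-fixed)
mesh 1 [60T→14T]: |ω|/ω_in = 1×60/14 = 30/7, sense flips to −
mesh 2 [81T→38T]: |ω|/ω_in = (30/7)×81/38 = 1215/133, sense flips to +
mesh 3 [53T→19T]: |ω|/ω_in = (1215/133)×53/19 = 64395/2527, sense flips to −
mesh 4 [65T→81T]: |ω|/ω_in = (64395/2527)×65/81 = 51675/2527, sense flips to +
mesh 5 [81T→89T]: |ω|/ω_in = (51675/2527)×81/89 = 4185675/224903, sense flips to −
mesh 6 [89T→22T]: |ω|/ω_in = (4185675/224903)×89/22 = 4185675/55594, sense flips to +
signed output speed (× input speed) = 4185675/55594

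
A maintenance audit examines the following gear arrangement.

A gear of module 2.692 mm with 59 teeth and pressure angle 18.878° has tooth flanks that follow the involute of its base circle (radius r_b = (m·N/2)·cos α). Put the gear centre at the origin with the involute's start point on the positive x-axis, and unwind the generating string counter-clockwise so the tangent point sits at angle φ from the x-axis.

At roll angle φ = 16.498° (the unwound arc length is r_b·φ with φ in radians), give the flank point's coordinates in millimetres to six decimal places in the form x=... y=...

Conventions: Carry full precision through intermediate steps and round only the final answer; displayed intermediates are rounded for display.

class = single-mesh tooth geometry [base-circle involute, m = 2.692, 59T]
pitch radius r_p = m·N/2 = 2.692·59/2 = 79.414000
base radius r_b = r_p·cos α = 79.414000·cos 18.878° = 75.142294
roll angle φ = 16.498° = 0.28794442 rad
x = r_b·(cos φ + φ·sin φ) = 78.193120
y = r_b·(sin φ − φ·cos φ) = 0.593040

x=78.193120 y=0.593040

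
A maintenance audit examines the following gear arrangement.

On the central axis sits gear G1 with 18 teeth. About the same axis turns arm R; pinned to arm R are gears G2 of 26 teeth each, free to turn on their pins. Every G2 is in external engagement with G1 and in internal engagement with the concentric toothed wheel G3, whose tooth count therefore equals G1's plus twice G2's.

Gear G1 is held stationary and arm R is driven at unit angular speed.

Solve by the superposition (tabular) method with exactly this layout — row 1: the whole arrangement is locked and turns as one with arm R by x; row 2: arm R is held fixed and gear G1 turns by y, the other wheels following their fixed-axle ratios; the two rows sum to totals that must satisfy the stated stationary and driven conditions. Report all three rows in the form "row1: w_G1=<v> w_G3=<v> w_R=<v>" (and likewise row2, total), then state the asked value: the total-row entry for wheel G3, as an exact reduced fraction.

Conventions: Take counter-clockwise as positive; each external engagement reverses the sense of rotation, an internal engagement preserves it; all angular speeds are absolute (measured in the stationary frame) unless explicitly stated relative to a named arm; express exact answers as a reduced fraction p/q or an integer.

planetary set (18T centre, 26T on arm, 70T internal) — Willis relation
row 1 (train locked, turned with arm): all members turn x
row 2: sun turns y, ring = −(18/70)·y, arm 0
boundary: total ω_sun = x + y = 0 and total ω_arm = x = 1  ⇒  y = -1, x = 1
row 2 ring = −(18/70)·(-1) = 9/35
totals (row 1 + row 2): sun 1 + (-1) = 0, ring 1 + 9/35 = 44/35, arm 1 + 0 = 1
asked cell (total, ring) = 44/35

row1: w_G1=1 w_G3=1 w_R=1
row2: w_G1=-1 w_G3=9/35 w_R=0
total: w_G1=0 w_G3=44/35 w_R=1
asked value: 44/35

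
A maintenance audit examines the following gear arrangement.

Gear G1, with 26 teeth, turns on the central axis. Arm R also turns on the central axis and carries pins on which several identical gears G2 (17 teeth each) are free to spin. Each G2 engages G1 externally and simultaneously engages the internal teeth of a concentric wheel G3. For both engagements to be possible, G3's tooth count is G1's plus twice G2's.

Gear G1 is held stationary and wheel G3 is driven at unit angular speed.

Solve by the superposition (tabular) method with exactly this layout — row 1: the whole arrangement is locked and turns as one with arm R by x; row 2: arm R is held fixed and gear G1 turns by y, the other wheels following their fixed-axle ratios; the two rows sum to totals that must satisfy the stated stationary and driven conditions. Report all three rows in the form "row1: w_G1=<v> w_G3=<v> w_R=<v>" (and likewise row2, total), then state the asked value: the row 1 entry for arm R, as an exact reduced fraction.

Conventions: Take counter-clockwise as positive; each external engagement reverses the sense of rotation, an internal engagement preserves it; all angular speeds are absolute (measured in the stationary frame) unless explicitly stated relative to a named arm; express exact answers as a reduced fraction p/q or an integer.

class = planetary set [G3 = 26+2·17 = 60; Willis about the carrier]
row 1 — lock + rotate with arm: ω_sun = ω_ring = ω_arm = x
row 2 — arm fixed, fixed-axis ratios: sun y, ring −(26/60)·y, arm 0
boundary: total ω_sun = x + y = 0 and total ω_ring = x − (26/60)·y = 1  ⇒  y = -30/43, x = 30/43
row 2 ring = −(26/60)·(-30/43) = 13/43
totals (row 1 + row 2): sun 30/43 + (-30/43) = 0, ring 30/43 + 13/43 = 1, arm 30/43 + 0 = 30/43
asked cell (row1, arm) = 30/43

row1: w_G1=30/43 w_G3=30/43 w_R=30/43
row2: w_G1=-30/43 w_G3=13/43 w_R=0
total: w_G1=0 w_G3=1 w_R=30/43
asked value: 30/43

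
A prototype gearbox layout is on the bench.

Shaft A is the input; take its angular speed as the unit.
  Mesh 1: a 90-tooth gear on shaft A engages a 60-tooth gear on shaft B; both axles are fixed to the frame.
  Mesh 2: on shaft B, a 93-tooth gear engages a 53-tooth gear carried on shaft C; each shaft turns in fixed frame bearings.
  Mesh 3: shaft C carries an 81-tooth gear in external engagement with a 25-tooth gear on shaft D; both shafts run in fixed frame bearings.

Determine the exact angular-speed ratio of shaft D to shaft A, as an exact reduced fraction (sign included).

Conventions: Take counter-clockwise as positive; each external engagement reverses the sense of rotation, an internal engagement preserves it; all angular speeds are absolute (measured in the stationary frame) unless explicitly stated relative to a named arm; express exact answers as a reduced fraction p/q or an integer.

class = fixed-axis compound train [3 meshes; 3 ratios multiply, 3 sense flips]
mesh 1 [90T→60T]: running ratio 3/2, sense −
mesh 2 [93T→53T]: running ratio 279/106, sense +
mesh 3 [81T→25T]: running ratio 22599/2650, sense −
ω_out/ω_in = -22599/2650

-22599/2650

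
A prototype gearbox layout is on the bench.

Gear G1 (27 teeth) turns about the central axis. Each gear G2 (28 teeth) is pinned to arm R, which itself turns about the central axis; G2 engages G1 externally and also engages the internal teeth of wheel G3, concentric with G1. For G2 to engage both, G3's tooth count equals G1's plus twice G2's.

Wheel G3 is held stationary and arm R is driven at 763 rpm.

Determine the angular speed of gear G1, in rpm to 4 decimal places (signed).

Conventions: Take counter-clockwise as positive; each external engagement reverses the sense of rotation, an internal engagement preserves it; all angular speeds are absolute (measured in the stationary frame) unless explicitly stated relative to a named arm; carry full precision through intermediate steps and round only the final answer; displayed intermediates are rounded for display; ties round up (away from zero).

recognized (axles ride arm R): planetary set, 27/28/83 teeth
normalise by the input: solve with ω_arm = 1, then scale by 763 rpm
ring teeth: 27 + 2·28 = 83
27(ω_sun−ω_arm) = −83(ω_ring−ω_arm),  ω_ring = 0, ω_arm = 1
ω_sun = 1 − (83/27)(0−1) = 110/27
scale: ω_sun = 110/27 × 763 rpm = +3108.5185 rpm

+3108.5185 rpm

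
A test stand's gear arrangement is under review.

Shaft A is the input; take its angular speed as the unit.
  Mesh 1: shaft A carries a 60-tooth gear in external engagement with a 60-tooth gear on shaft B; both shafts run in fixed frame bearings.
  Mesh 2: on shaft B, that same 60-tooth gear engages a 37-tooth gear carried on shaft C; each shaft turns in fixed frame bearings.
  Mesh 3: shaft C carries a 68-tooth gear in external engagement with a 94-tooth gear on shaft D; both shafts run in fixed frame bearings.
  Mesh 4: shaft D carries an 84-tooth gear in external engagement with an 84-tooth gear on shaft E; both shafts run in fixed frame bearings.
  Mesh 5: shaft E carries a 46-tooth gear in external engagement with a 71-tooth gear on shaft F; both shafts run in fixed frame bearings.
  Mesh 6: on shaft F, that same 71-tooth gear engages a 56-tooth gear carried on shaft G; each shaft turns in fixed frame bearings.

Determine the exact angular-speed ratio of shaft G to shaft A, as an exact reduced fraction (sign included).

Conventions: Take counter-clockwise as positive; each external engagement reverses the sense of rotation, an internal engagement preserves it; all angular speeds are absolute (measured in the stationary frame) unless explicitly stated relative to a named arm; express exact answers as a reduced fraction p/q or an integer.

class = fixed-axis compound train [6 meshes; 6 ratios multiply, 6 sense flips]
mesh 1 [60T→60T]: running ratio 1, sense −
mesh 2 [60T→37T]: running ratio 60/37, sense +
mesh 3 [68T→94T]: running ratio 2040/1739, sense −
mesh 4 [84T→84T]: running ratio 2040/1739, sense +
mesh 5 [46T→71T]: running ratio 93840/123469, sense −
mesh 6 [71T→56T]: running ratio 11730/12173, sense +
ω_out/ω_in = 11730/12173

11730/12173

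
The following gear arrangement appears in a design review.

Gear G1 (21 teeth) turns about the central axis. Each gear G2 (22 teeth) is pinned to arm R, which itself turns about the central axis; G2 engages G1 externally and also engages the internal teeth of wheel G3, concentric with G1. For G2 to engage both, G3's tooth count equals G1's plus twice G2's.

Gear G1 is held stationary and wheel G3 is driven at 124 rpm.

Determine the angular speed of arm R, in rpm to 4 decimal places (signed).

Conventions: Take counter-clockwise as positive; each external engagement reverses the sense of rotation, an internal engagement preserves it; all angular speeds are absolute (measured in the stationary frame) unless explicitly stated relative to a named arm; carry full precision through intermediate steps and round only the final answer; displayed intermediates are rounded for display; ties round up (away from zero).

topology: planetary set — G1 21T / G2 22T / G3 65T, arm = carrier (Willis)
normalise by the input: solve with ω_ring = 1, then scale by 124 rpm
ring teeth: 21 + 2·22 = 65
21(ω_sun−ω_arm) = −65(ω_ring−ω_arm),  ω_sun = 0, ω_ring = 1
21(0−ω_arm) = −65(1−ω_arm)  ⇒  86·ω_arm = 65  ⇒  ω_arm = 65/86
scale: ω_arm = 65/86 × 124 rpm = +93.7209 rpm

+93.7209 rpm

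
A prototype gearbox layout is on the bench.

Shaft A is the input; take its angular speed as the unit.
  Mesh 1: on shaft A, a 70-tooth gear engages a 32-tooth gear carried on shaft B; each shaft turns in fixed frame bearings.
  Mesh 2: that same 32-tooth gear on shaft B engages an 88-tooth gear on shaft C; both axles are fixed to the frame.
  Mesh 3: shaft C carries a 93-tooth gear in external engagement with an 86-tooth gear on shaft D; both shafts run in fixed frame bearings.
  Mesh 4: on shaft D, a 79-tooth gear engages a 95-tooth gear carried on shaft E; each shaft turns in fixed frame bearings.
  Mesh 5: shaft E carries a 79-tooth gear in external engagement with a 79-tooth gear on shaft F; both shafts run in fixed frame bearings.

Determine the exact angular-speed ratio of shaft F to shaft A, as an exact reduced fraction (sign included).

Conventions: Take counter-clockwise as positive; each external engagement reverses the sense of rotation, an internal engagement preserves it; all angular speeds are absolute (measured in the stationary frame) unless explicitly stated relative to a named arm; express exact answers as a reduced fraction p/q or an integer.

-51429/71896

class = fixed-axis compound train [5 meshes; 5 ratios multiply, 5 sense flips]
mesh 1 [70T→32T]: running ratio 35/16, sense −
mesh 2 [32T→88T]: running ratio 35/44, sense +
mesh 3 [93T→86T]: running ratio 3255/3784, sense −
mesh 4 [79T→95T]: running ratio 51429/71896, sense +
mesh 5 [79T→79T]: running ratio 51429/71896, sense −
ω_out/ω_in = -51429/71896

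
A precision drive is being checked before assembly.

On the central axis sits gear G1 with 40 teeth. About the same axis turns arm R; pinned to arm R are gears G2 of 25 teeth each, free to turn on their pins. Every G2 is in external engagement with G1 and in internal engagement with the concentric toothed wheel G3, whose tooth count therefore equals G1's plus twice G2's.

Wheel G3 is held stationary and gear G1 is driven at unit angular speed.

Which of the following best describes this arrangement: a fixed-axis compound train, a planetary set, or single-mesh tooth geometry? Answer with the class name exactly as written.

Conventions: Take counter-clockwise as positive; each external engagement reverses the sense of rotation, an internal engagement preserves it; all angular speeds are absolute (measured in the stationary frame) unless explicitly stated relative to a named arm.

topology: planetary set — G1 40T / G2 25T / G3 90T, arm = carrier (Willis)
classification: planetary set

planetary set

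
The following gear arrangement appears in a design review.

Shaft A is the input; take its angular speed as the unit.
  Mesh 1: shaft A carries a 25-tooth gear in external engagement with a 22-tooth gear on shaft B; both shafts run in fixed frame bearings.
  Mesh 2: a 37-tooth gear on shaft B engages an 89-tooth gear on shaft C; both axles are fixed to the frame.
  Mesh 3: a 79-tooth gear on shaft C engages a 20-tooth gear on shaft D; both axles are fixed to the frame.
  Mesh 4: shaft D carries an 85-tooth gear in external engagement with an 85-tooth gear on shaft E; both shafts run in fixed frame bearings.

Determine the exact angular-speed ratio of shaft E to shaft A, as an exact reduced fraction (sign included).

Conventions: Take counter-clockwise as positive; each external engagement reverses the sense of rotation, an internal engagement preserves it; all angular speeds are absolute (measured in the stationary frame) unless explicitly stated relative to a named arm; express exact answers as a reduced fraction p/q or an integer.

14615/7832

class = fixed-axis compound train [4 meshes; 4 ratios multiply, 4 sense flips]
mesh 1 [25T→22T]: running ratio 25/22, sense −
mesh 2 [37T→89T]: running ratio 925/1958, sense +
mesh 3 [79T→20T]: running ratio 14615/7832, sense −
mesh 4 [85T→85T]: running ratio 14615/7832, sense +
ω_out/ω_in = 14615/7832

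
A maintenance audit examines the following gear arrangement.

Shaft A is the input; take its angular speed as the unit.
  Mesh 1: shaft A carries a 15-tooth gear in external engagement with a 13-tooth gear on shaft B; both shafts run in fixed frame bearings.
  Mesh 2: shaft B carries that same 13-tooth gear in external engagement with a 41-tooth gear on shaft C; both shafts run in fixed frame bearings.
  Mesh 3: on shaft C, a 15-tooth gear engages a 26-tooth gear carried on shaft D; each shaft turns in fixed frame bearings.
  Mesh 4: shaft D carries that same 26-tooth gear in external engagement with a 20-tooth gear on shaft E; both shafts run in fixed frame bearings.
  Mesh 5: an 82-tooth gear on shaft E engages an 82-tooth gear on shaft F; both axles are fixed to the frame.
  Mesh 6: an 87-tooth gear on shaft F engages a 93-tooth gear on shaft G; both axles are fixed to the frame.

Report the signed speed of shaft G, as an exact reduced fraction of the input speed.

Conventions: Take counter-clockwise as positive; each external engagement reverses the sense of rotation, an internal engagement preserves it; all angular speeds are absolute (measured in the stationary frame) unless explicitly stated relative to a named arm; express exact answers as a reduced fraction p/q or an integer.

6-mesh fixed-axis compound train (all bearings frame-fixed)
mesh 1 [15T→13T]: |ω|/ω_in = 1×15/13 = 15/13, sense flips to −
mesh 2 [13T→41T]: |ω|/ω_in = (15/13)×13/41 = 15/41, sense flips to +
mesh 3 [15T→26T]: |ω|/ω_in = (15/41)×15/26 = 225/1066, sense flips to −
mesh 4 [26T→20T]: |ω|/ω_in = (225/1066)×26/20 = 45/164, sense flips to +
mesh 5 [82T→82T]: |ω|/ω_in = (45/164)×82/82 = 45/164, sense flips to −
mesh 6 [87T→93T]: |ω|/ω_in = (45/164)×87/93 = 1305/5084, sense flips to +
signed output speed (× input speed) = 1305/5084

1305/5084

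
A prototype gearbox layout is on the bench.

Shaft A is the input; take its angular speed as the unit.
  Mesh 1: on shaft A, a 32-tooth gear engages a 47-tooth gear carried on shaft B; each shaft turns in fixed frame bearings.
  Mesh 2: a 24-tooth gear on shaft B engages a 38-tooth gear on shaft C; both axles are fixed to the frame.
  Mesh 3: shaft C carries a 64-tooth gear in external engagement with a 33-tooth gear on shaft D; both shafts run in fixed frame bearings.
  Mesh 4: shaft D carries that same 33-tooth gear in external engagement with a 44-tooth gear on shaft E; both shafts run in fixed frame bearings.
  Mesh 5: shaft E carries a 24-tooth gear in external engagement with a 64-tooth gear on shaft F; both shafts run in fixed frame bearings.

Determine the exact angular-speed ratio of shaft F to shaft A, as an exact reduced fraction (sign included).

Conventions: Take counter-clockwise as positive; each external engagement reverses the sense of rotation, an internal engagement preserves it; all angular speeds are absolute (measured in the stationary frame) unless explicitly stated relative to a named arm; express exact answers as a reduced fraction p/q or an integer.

-2304/9823

class = fixed-axis compound train [5 meshes; 5 ratios multiply, 5 sense flips]
mesh 1 [32T→47T]: running ratio 32/47, sense −
mesh 2 [24T→38T]: running ratio 384/893, sense +
mesh 3 [64T→33T]: running ratio 8192/9823, sense −
mesh 4 [33T→44T]: running ratio 6144/9823, sense +
mesh 5 [24T→64T]: running ratio 2304/9823, sense −
ω_out/ω_in = -2304/9823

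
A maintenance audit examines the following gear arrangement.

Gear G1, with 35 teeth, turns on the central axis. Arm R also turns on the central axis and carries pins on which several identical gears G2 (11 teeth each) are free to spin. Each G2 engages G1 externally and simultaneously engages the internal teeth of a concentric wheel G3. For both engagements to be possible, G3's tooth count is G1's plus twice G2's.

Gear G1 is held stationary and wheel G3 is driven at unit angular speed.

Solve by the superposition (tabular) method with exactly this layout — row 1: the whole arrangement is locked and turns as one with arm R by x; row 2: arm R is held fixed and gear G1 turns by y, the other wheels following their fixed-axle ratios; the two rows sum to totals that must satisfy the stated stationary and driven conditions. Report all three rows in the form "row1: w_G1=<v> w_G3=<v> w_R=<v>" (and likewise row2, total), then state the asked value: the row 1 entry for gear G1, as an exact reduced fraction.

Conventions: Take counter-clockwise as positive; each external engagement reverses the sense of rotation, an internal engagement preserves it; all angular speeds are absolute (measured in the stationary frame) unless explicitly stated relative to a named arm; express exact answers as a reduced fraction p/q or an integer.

topology: planetary set — G1 35T / G2 11T / G3 57T, arm = carrier (Willis)
row 1 — lock + rotate with arm: ω_sun = ω_ring = ω_arm = x
row 2 — arm fixed, fixed-axis ratios: sun y, ring −(35/57)·y, arm 0
boundary: total ω_sun = x + y = 0 and total ω_ring = x − (35/57)·y = 1  ⇒  y = -57/92, x = 57/92
row 2 ring = −(35/57)·(-57/92) = 35/92
totals (row 1 + row 2): sun 57/92 + (-57/92) = 0, ring 57/92 + 35/92 = 1, arm 57/92 + 0 = 57/92
asked cell (row1, sun) = 57/92

row1: w_G1=57/92 w_G3=57/92 w_R=57/92
row2: w_G1=-57/92 w_G3=35/92 w_R=0
total: w_G1=0 w_G3=1 w_R=57/92
asked value: 57/92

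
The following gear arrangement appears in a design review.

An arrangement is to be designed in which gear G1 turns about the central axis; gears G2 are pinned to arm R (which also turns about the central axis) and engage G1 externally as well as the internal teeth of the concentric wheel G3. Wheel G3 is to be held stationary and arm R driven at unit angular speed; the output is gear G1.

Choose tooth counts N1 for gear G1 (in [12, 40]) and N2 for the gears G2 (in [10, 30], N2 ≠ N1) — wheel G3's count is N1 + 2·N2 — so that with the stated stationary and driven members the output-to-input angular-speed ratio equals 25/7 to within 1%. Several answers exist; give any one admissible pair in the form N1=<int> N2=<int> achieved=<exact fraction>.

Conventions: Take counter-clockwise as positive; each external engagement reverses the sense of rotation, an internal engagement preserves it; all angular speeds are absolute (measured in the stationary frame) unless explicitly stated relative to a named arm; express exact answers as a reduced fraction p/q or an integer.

N1=14 N2=11 achieved=25/7

topology: planetary set — design target 25/7, arm = carrier (Willis)
Willis with ω_ring = 0: ω_sun/ω_arm = (N1+N3)/N1; set equal to 25/7  ⇒  N3/N1 = 25/7 − 1 = 18/7
N3 = N1 + 2·N2  ⇒  N2/N1 = (N3/N1 − 1)/2 = (18/7 − 1)/2 = 11/14
smallest multiple with N1 ≥ 12 and N2 ≥ 10: k = 1  ⇒  N1 = 1·14 = 14, N2 = 1·11 = 11 (N1 ≤ 40, N2 ≤ 30, N2 ≠ N1 ✓), N3 = 14 + 2·11 = 36
check: (N1+N3)/N1 with N1 = 14, N3 = 36 gives 25/7; |achieved − target| = 0 ≤ 1/28 ✓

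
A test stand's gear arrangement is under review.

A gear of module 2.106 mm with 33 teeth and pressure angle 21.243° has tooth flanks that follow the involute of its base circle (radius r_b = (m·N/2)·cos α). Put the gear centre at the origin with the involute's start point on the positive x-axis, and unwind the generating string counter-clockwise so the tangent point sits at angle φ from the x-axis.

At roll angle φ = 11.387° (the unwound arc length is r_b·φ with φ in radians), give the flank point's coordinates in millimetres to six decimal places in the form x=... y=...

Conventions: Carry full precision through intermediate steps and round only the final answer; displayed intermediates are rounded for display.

single-mesh involute tooth geometry (33T wheel at module 2.106)
pitch radius r_p = m·N/2 = 2.106·33/2 = 34.749000
base radius r_b = r_p·cos α = 34.749000·cos 21.243° = 32.387880
roll angle φ = 11.387° = 0.19874064 rad
x = r_b·(cos φ + φ·sin φ) = 33.021203
y = r_b·(sin φ − φ·cos φ) = 0.084412

x=33.021203 y=0.084412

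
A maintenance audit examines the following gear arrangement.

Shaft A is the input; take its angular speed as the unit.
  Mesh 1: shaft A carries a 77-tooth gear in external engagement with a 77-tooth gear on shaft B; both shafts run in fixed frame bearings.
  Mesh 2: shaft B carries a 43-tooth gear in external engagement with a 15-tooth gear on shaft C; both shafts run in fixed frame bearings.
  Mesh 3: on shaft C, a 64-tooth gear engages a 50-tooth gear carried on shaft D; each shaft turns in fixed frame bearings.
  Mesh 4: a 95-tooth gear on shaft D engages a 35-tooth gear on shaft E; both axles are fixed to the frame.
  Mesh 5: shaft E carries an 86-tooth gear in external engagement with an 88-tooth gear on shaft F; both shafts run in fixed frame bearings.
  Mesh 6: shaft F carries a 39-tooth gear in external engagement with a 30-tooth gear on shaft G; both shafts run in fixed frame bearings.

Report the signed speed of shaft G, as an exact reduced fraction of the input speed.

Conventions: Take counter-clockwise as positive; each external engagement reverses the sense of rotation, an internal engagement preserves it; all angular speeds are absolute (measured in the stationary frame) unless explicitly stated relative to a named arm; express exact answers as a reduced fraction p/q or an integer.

6-mesh fixed-axis compound train (all bearings frame-fixed)
mesh 1 [77T→77T]: |ω|/ω_in = 1×77/77 = 1, sense flips to −
mesh 2 [43T→15T]: |ω|/ω_in = 1×43/15 = 43/15, sense flips to +
mesh 3 [64T→50T]: |ω|/ω_in = (43/15)×64/50 = 1376/375, sense flips to −
mesh 4 [95T→35T]: |ω|/ω_in = (1376/375)×95/35 = 26144/2625, sense flips to +
mesh 5 [86T→88T]: |ω|/ω_in = (26144/2625)×86/88 = 281048/28875, sense flips to −
mesh 6 [39T→30T]: |ω|/ω_in = (281048/28875)×39/30 = 1826812/144375, sense flips to +
signed output speed (× input speed) = 1826812/144375

1826812/144375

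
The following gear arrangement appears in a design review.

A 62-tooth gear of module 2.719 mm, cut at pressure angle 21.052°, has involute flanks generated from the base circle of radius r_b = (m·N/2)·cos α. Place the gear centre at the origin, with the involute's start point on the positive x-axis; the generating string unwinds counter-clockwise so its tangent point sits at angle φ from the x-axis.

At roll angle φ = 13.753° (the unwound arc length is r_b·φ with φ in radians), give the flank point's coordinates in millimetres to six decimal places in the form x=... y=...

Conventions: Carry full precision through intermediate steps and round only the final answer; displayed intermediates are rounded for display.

x=80.896737 y=0.360554

recognized (one wheel, involute flank): single-mesh tooth geometry, m = 2.719, N = 62
pitch radius r_p = m·N/2 = 2.719·62/2 = 84.289000
base radius r_b = r_p·cos α = 84.289000·cos 21.052° = 78.663114
roll angle φ = 13.753° = 0.24003513 rad
x = r_b·(cos φ + φ·sin φ) = 80.896737
y = r_b·(sin φ − φ·cos φ) = 0.360554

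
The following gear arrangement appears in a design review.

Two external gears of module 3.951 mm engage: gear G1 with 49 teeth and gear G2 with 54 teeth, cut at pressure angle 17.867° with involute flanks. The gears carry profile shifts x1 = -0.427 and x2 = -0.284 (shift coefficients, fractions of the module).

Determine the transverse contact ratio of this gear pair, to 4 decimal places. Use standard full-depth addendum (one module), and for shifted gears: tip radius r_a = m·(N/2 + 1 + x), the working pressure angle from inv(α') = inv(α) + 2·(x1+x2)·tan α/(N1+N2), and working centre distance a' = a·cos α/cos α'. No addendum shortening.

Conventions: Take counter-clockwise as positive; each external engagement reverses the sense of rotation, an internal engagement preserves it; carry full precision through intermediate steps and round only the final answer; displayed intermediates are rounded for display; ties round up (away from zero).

single-mesh involute tooth geometry (49T engaging 54T at module 3.951)
base radii: r_b1 = 92.130983, r_b2 = 101.532104
tip radii: r_a1 = 99.063423, r_a2 = 109.505916
inv(α') = inv(17.867°) + 2·(-0.427-0.284)·tan α/(49+54) = 0.00606691  ⇒  α' = 14.93354°
a' = a·cos α / cos α' = 203.4765·cos 17.867°/cos 14.93354° = 200.432624
action lengths: √(r_a1²−r_b1²) = 36.406644, √(r_a2²−r_b2²) = 41.021671
base pitch p_b = π·m·cos α = 11.813797
CR = (36.406644 + 41.021671 − 200.432624·sin 14.93354°)/11.813797 = 2.181951
contact ratio ≈ 2.1820

2.1820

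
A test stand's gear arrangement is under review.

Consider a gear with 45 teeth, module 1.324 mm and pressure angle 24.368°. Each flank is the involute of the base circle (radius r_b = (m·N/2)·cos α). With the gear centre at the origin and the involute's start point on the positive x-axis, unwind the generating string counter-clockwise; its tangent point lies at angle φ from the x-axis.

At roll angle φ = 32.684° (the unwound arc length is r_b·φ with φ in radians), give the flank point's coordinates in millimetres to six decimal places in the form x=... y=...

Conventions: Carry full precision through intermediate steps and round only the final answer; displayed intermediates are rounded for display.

x=31.198525 y=1.625047

single-mesh involute tooth geometry (45T wheel at module 1.324)
pitch radius r_p = m·N/2 = 1.324·45/2 = 29.790000
base radius r_b = r_p·cos α = 29.790000·cos 24.368° = 27.136135
roll angle φ = 32.684° = 0.57044341 rad
x = r_b·(cos φ + φ·sin φ) = 31.198525
y = r_b·(sin φ − φ·cos φ) = 1.625047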